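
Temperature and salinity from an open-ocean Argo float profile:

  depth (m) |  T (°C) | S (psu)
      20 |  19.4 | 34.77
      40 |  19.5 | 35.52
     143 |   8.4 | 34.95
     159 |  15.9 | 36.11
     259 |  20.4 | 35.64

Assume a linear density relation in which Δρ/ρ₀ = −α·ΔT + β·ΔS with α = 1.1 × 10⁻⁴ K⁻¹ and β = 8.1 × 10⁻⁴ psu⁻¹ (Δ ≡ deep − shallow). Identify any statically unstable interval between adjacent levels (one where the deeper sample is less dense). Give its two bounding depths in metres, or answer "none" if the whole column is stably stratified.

Evaluate Δρ/ρ₀ = −αΔT + βΔS across each adjacent pair:
  20–40 m: −αΔT+βΔS = −(1.1 × 10⁻⁴)(+0.1)+(8.1 × 10⁻⁴)(+0.75) = 6.0 × 10⁻⁴ → stable
  40–143 m: −αΔT+βΔS = −(1.1 × 10⁻⁴)(-11.1)+(8.1 × 10⁻⁴)(-0.57) = 7.6 × 10⁻⁴ → stable
  143–159 m: −αΔT+βΔS = −(1.1 × 10⁻⁴)(+7.5)+(8.1 × 10⁻⁴)(+1.16) = 1.1 × 10⁻⁴ → stable
  159–259 m: −αΔT+βΔS = −(1.1 × 10⁻⁴)(+4.5)+(8.1 × 10⁻⁴)(-0.47) = -8.8 × 10⁻⁴ → UNSTABLE
The 159–259 m interval has Δρ < 0: lighter water underlies denser water.

159–259 m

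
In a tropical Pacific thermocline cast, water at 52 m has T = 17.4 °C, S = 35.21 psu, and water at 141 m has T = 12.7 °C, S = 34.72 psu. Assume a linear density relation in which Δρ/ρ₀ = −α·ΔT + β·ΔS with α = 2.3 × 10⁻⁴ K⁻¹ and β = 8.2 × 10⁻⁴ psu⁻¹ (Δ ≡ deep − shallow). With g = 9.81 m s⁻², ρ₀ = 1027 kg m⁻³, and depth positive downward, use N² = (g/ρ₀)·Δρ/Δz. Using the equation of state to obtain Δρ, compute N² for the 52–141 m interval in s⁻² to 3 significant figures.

7.49 × 10⁻⁵ s⁻²

ΔT = -4.7 K, ΔS = -0.49 psu (deep − shallow).
Δρ/ρ₀ = −αΔT + βΔS = 1.081 × 10⁻³ − 4.018 × 10⁻⁴ = 6.792 × 10⁻⁴, so Δρ ≈ 0.6975 kg m⁻³.
N² = (g/ρ₀)·Δρ/Δz = g·(Δρ/ρ₀)/Δz = 9.81 × 6.792 × 10⁻⁴ / 89 = 7.4865 × 10⁻⁵ s⁻² ≈ 7.49 × 10⁻⁵ s⁻².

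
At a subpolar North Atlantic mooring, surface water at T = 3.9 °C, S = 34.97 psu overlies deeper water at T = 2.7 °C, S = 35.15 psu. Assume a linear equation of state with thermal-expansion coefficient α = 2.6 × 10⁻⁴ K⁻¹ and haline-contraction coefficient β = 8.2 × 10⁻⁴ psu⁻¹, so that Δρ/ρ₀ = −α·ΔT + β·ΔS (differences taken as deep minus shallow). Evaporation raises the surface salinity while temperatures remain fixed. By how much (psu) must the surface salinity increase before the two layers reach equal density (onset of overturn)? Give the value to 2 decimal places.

0.56 psu

Neutral buoyancy requires −α(T_deep − T_surf) + β(S_deep − S_surf′) = 0.
S_surf′ = S_deep − (α/β)·ΔT = 35.15 − (2.6 × 10⁻⁴/8.2 × 10⁻⁴)·(-1.2) = 35.5305 psu.
Increase required: 35.5305 − 34.97 = 0.5605 psu.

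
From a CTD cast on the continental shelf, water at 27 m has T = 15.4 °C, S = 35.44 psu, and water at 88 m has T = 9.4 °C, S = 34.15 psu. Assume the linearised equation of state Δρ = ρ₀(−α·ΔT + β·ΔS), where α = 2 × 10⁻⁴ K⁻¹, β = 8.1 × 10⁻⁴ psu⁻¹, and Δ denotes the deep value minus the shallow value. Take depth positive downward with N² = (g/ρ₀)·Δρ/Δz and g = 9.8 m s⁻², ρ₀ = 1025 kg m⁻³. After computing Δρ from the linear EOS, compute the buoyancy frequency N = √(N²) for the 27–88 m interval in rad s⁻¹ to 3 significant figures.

4.99 × 10⁻³ rad s⁻¹

ΔT = -6.0 K, ΔS = -1.29 psu (deep − shallow).
Δρ/ρ₀ = −αΔT + βΔS = 1.20 × 10⁻³ − 1.0449 × 10⁻³ = 1.551 × 10⁻⁴, so Δρ ≈ 0.1590 kg m⁻³.
N² = (g/ρ₀)·Δρ/Δz = g·(Δρ/ρ₀)/Δz = 9.8 × 1.551 × 10⁻⁴ / 61 = 2.4918 × 10⁻⁵ s⁻².
N = √(2.4918 × 10⁻⁵) = 4.9918 × 10⁻³ rad s⁻¹ ≈ 4.99 × 10⁻³ rad s⁻¹.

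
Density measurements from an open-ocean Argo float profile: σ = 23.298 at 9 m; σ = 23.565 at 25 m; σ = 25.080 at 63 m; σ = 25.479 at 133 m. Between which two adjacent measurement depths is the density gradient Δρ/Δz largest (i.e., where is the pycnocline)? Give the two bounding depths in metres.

25–63 m

Compute the density gradient over each adjacent pair:
  9–25 m: Δρ/Δz = 0.267/16 = 0.017 kg m⁻⁴
  25–63 m: Δρ/Δz = 1.515/38 = 0.040 kg m⁻⁴
  63–133 m: Δρ/Δz = 0.399/70 = 5.7 × 10⁻³ kg m⁻⁴
The largest gradient is in the 25–63 m interval — the pycnocline.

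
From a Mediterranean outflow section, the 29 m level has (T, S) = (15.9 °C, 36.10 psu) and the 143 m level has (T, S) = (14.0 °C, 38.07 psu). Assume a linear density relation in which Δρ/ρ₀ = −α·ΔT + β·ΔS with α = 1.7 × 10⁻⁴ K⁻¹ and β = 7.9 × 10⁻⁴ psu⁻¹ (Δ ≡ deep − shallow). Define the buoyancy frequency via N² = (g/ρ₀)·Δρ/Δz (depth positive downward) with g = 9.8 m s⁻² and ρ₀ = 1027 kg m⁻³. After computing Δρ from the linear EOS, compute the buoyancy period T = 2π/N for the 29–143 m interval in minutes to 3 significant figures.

ΔT = -1.9 K, ΔS = +1.97 psu (deep − shallow).
Δρ/ρ₀ = −αΔT + βΔS = 3.23 × 10⁻⁴ + 1.5563 × 10⁻³ = 1.8793 × 10⁻³, so Δρ ≈ 1.930 kg m⁻³.
N² = (g/ρ₀)·Δρ/Δz = g·(Δρ/ρ₀)/Δz = 9.8 × 1.8793 × 10⁻³ / 114 = 1.6155 × 10⁻⁴ s⁻².
N = √(1.6155 × 10⁻⁴) = 0.012710 rad s⁻¹ → T = 2π/N = 494.35 s = 8.2392 min ≈ 8.24 min.

8.24 min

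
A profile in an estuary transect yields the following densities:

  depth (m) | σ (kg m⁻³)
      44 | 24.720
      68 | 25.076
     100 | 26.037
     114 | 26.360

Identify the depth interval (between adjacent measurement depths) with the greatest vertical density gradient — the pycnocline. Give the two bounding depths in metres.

68–100 m

Compute the density gradient over each adjacent pair:
  44–68 m: Δρ/Δz = 0.356/24 = 0.015 kg m⁻⁴
  68–100 m: Δρ/Δz = 0.961/32 = 0.030 kg m⁻⁴
  100–114 m: Δρ/Δz = 0.323/14 = 0.023 kg m⁻⁴
The largest gradient is in the 68–100 m interval — the pycnocline.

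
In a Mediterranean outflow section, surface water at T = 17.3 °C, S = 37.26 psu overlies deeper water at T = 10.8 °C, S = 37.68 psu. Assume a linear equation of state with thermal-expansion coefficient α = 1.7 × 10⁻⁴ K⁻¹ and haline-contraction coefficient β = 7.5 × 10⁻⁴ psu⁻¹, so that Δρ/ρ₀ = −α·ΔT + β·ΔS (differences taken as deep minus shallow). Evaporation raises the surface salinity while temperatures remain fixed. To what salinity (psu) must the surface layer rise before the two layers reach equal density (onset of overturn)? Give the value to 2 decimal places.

39.15 psu

Neutral buoyancy requires −α(T_deep − T_surf) + β(S_deep − S_surf′) = 0.
S_surf′ = S_deep − (α/β)·ΔT = 37.68 − (1.7 × 10⁻⁴/7.5 × 10⁻⁴)·(-6.5) = 39.1533 psu.
Increase required: 39.1533 − 37.26 = 1.8933 psu.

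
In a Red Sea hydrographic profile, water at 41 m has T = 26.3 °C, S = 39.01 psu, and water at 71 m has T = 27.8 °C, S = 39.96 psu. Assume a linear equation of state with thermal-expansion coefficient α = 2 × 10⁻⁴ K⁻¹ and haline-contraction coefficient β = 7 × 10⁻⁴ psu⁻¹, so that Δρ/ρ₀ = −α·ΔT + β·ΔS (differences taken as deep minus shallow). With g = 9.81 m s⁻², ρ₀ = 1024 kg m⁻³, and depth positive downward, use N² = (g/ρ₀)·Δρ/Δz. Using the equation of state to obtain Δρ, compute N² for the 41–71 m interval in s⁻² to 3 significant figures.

1.19 × 10⁻⁴ s⁻²

ΔT = +1.5 K, ΔS = +0.95 psu (deep − shallow).
Δρ/ρ₀ = −αΔT + βΔS = -3.00 × 10⁻⁴ + 6.65 × 10⁻⁴ = 3.65 × 10⁻⁴, so Δρ ≈ 0.3738 kg m⁻³.
N² = (g/ρ₀)·Δρ/Δz = g·(Δρ/ρ₀)/Δz = 9.81 × 3.65 × 10⁻⁴ / 30 = 1.1935 × 10⁻⁴ s⁻² ≈ 1.19 × 10⁻⁴ s⁻².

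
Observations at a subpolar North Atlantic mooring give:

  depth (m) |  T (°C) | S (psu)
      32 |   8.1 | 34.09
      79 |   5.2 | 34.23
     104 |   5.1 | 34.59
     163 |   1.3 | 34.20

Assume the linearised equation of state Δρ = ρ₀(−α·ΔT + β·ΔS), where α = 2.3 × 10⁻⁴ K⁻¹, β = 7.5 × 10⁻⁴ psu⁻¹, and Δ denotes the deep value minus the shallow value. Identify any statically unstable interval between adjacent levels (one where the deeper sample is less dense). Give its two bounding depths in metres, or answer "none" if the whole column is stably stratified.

Evaluate Δρ/ρ₀ = −αΔT + βΔS across each adjacent pair:
  32–79 m: −αΔT+βΔS = −(2.3 × 10⁻⁴)(-2.9)+(7.5 × 10⁻⁴)(+0.14) = 7.7 × 10⁻⁴ → stable
  79–104 m: −αΔT+βΔS = −(2.3 × 10⁻⁴)(-0.1)+(7.5 × 10⁻⁴)(+0.36) = 2.9 × 10⁻⁴ → stable
  104–163 m: −αΔT+βΔS = −(2.3 × 10⁻⁴)(-3.8)+(7.5 × 10⁻⁴)(-0.39) = 5.8 × 10⁻⁴ → stable
Every interval has Δρ > 0: the column is stably stratified throughout.

none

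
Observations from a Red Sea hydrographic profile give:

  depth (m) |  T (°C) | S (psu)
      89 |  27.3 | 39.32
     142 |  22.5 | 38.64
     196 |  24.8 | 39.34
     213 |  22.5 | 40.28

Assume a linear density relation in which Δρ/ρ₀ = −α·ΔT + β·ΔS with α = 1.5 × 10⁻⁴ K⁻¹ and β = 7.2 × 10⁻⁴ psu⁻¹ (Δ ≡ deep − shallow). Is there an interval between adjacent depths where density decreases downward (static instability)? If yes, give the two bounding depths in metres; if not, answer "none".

Evaluate Δρ/ρ₀ = −αΔT + βΔS across each adjacent pair:
  89–142 m: −αΔT+βΔS = −(1.5 × 10⁻⁴)(-4.8)+(7.2 × 10⁻⁴)(-0.68) = 2.3 × 10⁻⁴ → stable
  142–196 m: −αΔT+βΔS = −(1.5 × 10⁻⁴)(+2.3)+(7.2 × 10⁻⁴)(+0.70) = 1.6 × 10⁻⁴ → stable
  196–213 m: −αΔT+βΔS = −(1.5 × 10⁻⁴)(-2.3)+(7.2 × 10⁻⁴)(+0.94) = 1.0 × 10⁻³ → stable
Every interval has Δρ > 0: the column is stably stratified throughout.

none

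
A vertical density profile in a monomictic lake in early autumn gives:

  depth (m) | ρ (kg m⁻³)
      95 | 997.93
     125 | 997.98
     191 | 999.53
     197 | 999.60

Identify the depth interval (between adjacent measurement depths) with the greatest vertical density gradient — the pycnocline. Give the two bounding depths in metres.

Compute the density gradient over each adjacent pair:
  95–125 m: Δρ/Δz = 0.05/30 = 1.7 × 10⁻³ kg m⁻⁴
  125–191 m: Δρ/Δz = 1.55/66 = 0.023 kg m⁻⁴
  191–197 m: Δρ/Δz = 0.07/6 = 0.012 kg m⁻⁴
The largest gradient is in the 125–191 m interval — the pycnocline.

125–191 m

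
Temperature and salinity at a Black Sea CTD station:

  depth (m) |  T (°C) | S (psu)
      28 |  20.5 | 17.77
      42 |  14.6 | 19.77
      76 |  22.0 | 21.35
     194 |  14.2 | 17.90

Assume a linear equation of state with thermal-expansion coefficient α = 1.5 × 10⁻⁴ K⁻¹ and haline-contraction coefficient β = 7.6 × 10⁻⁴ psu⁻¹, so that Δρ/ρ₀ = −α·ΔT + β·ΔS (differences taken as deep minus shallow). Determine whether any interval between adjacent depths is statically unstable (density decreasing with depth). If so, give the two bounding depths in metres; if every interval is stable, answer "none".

Evaluate Δρ/ρ₀ = −αΔT + βΔS across each adjacent pair:
  28–42 m: −αΔT+βΔS = −(1.5 × 10⁻⁴)(-5.9)+(7.6 × 10⁻⁴)(+2.00) = 2.4 × 10⁻³ → stable
  42–76 m: −αΔT+βΔS = −(1.5 × 10⁻⁴)(+7.4)+(7.6 × 10⁻⁴)(+1.58) = 9.1 × 10⁻⁵ → stable
  76–194 m: −αΔT+βΔS = −(1.5 × 10⁻⁴)(-7.8)+(7.6 × 10⁻⁴)(-3.45) = -1.5 × 10⁻³ → UNSTABLE
The 76–194 m interval has Δρ < 0: lighter water underlies denser water.

76–194 m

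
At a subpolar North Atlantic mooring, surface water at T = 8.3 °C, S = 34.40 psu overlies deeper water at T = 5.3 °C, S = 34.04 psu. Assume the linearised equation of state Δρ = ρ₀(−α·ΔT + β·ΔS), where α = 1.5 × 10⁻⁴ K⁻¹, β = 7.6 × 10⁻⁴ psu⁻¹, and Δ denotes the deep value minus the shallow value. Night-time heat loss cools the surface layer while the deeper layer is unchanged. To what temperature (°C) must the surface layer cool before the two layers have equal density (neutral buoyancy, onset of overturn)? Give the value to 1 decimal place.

7.1 °C

Neutral buoyancy requires Δρ = 0, i.e. −α(T_deep − T_surf′) + β(S_deep − S_surf) = 0.
T_surf′ = T_deep − (β/α)·ΔS = 5.3 − (7.6 × 10⁻⁴/1.5 × 10⁻⁴)·(-0.36) = 7.124 °C.
Cooling required: 8.3 − (7.124) = 1.176 °C.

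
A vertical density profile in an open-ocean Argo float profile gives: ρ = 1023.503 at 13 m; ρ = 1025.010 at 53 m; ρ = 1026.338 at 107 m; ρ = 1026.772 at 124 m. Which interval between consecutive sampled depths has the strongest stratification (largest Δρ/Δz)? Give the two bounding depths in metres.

13–53 m

Compute the density gradient over each adjacent pair:
  13–53 m: Δρ/Δz = 1.507/40 = 0.038 kg m⁻⁴
  53–107 m: Δρ/Δz = 1.328/54 = 0.025 kg m⁻⁴
  107–124 m: Δρ/Δz = 0.434/17 = 0.026 kg m⁻⁴
The largest gradient is in the 13–53 m interval — the pycnocline.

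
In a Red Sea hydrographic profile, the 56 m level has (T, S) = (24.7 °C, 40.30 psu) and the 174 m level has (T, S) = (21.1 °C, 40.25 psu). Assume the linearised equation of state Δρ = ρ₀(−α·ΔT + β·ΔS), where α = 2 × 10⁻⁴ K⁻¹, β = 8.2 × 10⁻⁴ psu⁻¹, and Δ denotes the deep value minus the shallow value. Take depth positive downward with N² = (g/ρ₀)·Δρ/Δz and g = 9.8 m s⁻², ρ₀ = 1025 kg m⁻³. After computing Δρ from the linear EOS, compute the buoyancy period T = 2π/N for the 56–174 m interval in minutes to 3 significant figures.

ΔT = -3.6 K, ΔS = -0.05 psu (deep − shallow).
Δρ/ρ₀ = −αΔT + βΔS = 7.20 × 10⁻⁴ − 4.10 × 10⁻⁵ = 6.79 × 10⁻⁴, so Δρ ≈ 0.6960 kg m⁻³.
N² = (g/ρ₀)·Δρ/Δz = g·(Δρ/ρ₀)/Δz = 9.8 × 6.79 × 10⁻⁴ / 118 = 5.6392 × 10⁻⁵ s⁻².
N = √(5.6392 × 10⁻⁵) = 7.5095 × 10⁻³ rad s⁻¹ → T = 2π/N = 836.70 s = 13.945 min ≈ 13.9 min.

13.9 min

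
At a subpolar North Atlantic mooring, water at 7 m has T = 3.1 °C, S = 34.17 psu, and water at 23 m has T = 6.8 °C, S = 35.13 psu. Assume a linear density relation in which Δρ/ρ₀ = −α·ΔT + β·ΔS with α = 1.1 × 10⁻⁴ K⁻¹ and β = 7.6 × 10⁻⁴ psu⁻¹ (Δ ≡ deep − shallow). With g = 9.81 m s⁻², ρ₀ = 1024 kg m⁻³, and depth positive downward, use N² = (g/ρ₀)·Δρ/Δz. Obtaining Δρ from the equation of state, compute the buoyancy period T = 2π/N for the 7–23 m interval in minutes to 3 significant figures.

7.45 min

ΔT = +3.7 K, ΔS = +0.96 psu (deep − shallow).
Δρ/ρ₀ = −αΔT + βΔS = -4.07 × 10⁻⁴ + 7.296 × 10⁻⁴ = 3.226 × 10⁻⁴, so Δρ ≈ 0.3303 kg m⁻³.
N² = (g/ρ₀)·Δρ/Δz = g·(Δρ/ρ₀)/Δz = 9.81 × 3.226 × 10⁻⁴ / 16 = 1.9779 × 10⁻⁴ s⁻².
N = √(1.9779 × 10⁻⁴) = 0.014064 rad s⁻¹ → T = 2π/N = 446.76 s = 7.4460 min ≈ 7.45 min.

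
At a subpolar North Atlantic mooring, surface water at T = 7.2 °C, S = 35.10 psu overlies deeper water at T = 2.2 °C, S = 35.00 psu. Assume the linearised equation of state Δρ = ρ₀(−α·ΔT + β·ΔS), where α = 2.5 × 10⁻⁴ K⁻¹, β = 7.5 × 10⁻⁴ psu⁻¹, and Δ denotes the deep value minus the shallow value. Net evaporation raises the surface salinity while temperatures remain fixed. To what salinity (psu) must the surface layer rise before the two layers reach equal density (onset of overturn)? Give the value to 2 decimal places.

36.67 psu

Neutral buoyancy requires −α(T_deep − T_surf) + β(S_deep − S_surf′) = 0.
S_surf′ = S_deep − (α/β)·ΔT = 35.00 − (2.5 × 10⁻⁴/7.5 × 10⁻⁴)·(-5.0) = 36.6667 psu.
Increase required: 36.6667 − 35.10 = 1.5667 psu.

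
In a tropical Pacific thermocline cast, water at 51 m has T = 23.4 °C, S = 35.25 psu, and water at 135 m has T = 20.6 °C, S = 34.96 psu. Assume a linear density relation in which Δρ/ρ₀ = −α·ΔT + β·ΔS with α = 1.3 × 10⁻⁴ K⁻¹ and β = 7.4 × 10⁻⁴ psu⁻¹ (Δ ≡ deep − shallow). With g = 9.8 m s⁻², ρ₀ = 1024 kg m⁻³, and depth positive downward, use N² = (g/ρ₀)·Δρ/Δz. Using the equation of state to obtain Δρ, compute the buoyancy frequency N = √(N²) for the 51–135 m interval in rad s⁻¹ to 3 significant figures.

4.17 × 10⁻³ rad s⁻¹

ΔT = -2.8 K, ΔS = -0.29 psu (deep − shallow).
Δρ/ρ₀ = −αΔT + βΔS = 3.64 × 10⁻⁴ − 2.146 × 10⁻⁴ = 1.494 × 10⁻⁴, so Δρ ≈ 0.1530 kg m⁻³.
N² = (g/ρ₀)·Δρ/Δz = g·(Δρ/ρ₀)/Δz = 9.8 × 1.494 × 10⁻⁴ / 84 = 1.7430 × 10⁻⁵ s⁻².
N = √(1.7430 × 10⁻⁵) = 4.1749 × 10⁻³ rad s⁻¹ ≈ 4.17 × 10⁻³ rad s⁻¹.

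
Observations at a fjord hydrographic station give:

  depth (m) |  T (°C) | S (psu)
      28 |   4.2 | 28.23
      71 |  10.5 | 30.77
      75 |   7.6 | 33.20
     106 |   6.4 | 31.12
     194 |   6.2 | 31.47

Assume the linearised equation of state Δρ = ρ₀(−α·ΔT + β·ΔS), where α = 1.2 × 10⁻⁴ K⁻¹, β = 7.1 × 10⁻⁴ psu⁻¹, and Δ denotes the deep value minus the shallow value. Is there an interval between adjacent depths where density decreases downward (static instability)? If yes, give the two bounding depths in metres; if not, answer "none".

Evaluate Δρ/ρ₀ = −αΔT + βΔS across each adjacent pair:
  28–71 m: −αΔT+βΔS = −(1.2 × 10⁻⁴)(+6.3)+(7.1 × 10⁻⁴)(+2.54) = 1.0 × 10⁻³ → stable
  71–75 m: −αΔT+βΔS = −(1.2 × 10⁻⁴)(-2.9)+(7.1 × 10⁻⁴)(+2.43) = 2.1 × 10⁻³ → stable
  75–106 m: −αΔT+βΔS = −(1.2 × 10⁻⁴)(-1.2)+(7.1 × 10⁻⁴)(-2.08) = -1.3 × 10⁻³ → UNSTABLE
  106–194 m: −αΔT+βΔS = −(1.2 × 10⁻⁴)(-0.2)+(7.1 × 10⁻⁴)(+0.35) = 2.7 × 10⁻⁴ → stable
The 75–106 m interval has Δρ < 0: lighter water underlies denser water.

75–106 m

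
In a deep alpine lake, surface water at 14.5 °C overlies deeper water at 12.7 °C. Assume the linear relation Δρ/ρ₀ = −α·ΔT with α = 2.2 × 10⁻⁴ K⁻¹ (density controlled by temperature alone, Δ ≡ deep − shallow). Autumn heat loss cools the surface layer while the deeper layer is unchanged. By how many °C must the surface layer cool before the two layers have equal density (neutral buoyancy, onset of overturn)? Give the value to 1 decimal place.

1.8 °C

With temperature the only control, equal density requires T_surf′ = T_deep.
T_surf′ = 12.7 °C.
Cooling required: 14.5 − 12.7 = 1.8 °C.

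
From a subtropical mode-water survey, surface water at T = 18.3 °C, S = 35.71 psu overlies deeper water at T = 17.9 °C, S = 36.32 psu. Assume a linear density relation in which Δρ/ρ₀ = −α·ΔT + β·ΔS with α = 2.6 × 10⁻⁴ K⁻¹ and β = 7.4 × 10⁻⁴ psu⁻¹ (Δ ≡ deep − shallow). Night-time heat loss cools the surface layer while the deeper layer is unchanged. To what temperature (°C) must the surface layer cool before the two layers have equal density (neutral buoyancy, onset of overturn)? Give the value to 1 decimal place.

Neutral buoyancy requires Δρ = 0, i.e. −α(T_deep − T_surf′) + β(S_deep − S_surf) = 0.
T_surf′ = T_deep − (β/α)·ΔS = 17.9 − (7.4 × 10⁻⁴/2.6 × 10⁻⁴)·(+0.61) = 16.164 °C.
Cooling required: 18.3 − (16.164) = 2.136 °C.

16.2 °C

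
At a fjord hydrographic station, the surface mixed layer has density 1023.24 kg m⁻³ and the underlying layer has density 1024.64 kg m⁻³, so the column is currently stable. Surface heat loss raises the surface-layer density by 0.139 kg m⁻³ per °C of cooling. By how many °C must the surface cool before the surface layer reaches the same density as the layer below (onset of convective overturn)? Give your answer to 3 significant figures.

Density deficit of the surface layer: 1024.64 − 1023.24 = 1.4 kg m⁻³.
Required change = 1.4 / 0.139 = 10.1 °C.

10.1 °C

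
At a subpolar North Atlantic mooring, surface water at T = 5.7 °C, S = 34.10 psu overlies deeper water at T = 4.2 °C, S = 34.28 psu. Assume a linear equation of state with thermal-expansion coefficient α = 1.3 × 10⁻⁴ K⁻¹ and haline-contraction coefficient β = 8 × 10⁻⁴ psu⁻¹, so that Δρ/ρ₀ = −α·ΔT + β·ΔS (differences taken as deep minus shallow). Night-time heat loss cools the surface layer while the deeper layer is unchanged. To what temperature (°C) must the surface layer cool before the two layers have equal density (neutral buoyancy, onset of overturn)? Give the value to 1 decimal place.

3.1 °C

Neutral buoyancy requires Δρ = 0, i.e. −α(T_deep − T_surf′) + β(S_deep − S_surf) = 0.
T_surf′ = T_deep − (β/α)·ΔS = 4.2 − (8 × 10⁻⁴/1.3 × 10⁻⁴)·(+0.18) = 3.092 °C.
Cooling required: 5.7 − (3.092) = 2.608 °C.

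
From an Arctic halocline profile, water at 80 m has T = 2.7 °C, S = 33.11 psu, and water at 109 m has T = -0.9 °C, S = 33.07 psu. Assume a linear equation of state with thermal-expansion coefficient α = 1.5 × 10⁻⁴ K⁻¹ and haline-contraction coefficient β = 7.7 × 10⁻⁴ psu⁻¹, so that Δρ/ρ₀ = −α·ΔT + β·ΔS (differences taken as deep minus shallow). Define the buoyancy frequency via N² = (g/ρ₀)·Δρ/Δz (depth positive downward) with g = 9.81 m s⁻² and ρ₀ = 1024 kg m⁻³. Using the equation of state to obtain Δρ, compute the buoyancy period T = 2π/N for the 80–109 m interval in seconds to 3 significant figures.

ΔT = -3.6 K, ΔS = -0.04 psu (deep − shallow).
Δρ/ρ₀ = −αΔT + βΔS = 5.40 × 10⁻⁴ − 3.08 × 10⁻⁵ = 5.092 × 10⁻⁴, so Δρ ≈ 0.5214 kg m⁻³.
N² = (g/ρ₀)·Δρ/Δz = g·(Δρ/ρ₀)/Δz = 9.81 × 5.092 × 10⁻⁴ / 29 = 1.7225 × 10⁻⁴ s⁻².
N = √(1.7225 × 10⁻⁴) = 0.013124 rad s⁻¹ → T = 2π/N = 478.76 s ≈ 479 s.

479 s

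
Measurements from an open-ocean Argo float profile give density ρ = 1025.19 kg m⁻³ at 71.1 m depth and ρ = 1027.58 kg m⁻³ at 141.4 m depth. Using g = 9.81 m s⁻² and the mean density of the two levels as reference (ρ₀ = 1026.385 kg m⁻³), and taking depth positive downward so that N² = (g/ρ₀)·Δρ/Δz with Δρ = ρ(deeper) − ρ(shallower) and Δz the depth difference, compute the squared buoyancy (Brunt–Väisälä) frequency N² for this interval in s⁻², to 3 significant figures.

Δρ = 1027.58 − 1025.19 = 2.39 kg m⁻³ over Δz = 141.4 − 71.1 = 70.3 m.
N² = (9.81/1026.385) × (2.39/70.3) = 3.2494 × 10⁻⁴ s⁻² ≈ 3.25 × 10⁻⁴ s⁻².

3.25 × 10⁻⁴ s⁻²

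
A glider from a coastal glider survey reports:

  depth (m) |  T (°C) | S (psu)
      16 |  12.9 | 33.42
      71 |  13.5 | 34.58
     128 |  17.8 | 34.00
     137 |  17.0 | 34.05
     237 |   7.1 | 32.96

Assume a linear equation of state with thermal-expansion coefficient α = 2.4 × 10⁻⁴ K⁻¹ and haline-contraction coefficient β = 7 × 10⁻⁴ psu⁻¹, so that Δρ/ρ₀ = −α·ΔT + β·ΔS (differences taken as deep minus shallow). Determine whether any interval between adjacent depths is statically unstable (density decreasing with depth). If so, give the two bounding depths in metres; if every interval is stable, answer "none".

Evaluate Δρ/ρ₀ = −αΔT + βΔS across each adjacent pair:
  16–71 m: −αΔT+βΔS = −(2.4 × 10⁻⁴)(+0.6)+(7 × 10⁻⁴)(+1.16) = 6.7 × 10⁻⁴ → stable
  71–128 m: −αΔT+βΔS = −(2.4 × 10⁻⁴)(+4.3)+(7 × 10⁻⁴)(-0.58) = -1.4 × 10⁻³ → UNSTABLE
  128–137 m: −αΔT+βΔS = −(2.4 × 10⁻⁴)(-0.8)+(7 × 10⁻⁴)(+0.05) = 2.3 × 10⁻⁴ → stable
  137–237 m: −αΔT+βΔS = −(2.4 × 10⁻⁴)(-9.9)+(7 × 10⁻⁴)(-1.09) = 1.6 × 10⁻³ → stable
The 71–128 m interval has Δρ < 0: lighter water underlies denser water.

71–128 m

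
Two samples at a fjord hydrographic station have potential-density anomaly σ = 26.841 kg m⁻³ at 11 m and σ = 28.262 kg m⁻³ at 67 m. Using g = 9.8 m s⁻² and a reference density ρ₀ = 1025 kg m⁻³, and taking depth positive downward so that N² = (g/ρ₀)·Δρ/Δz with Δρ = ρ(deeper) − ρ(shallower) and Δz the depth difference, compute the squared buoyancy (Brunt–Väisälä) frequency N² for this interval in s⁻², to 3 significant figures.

2.43 × 10⁻⁴ s⁻²

Δρ = 1028.262 − 1026.841 = 1.421 kg m⁻³ over Δz = 67 − 11 = 56 m.
N² = (9.8/1025) × (1.421/56) = 2.4261 × 10⁻⁴ s⁻² ≈ 2.43 × 10⁻⁴ s⁻².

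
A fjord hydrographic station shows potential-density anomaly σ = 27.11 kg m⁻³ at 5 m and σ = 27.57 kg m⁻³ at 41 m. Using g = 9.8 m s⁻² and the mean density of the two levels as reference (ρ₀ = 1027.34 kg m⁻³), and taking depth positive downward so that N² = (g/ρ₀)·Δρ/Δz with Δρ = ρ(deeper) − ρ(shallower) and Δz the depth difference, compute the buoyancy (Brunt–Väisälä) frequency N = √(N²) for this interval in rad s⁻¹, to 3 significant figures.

Δρ = 1027.57 − 1027.11 = 0.46 kg m⁻³ over Δz = 41 − 5 = 36 m.
N² = (9.8/1027.34) × (0.46/36) = 1.2189 × 10⁻⁴ s⁻².
N = √(1.2189 × 10⁻⁴) = 0.011040 rad s⁻¹ ≈ 0.0110 rad s⁻¹.

0.0110 rad s⁻¹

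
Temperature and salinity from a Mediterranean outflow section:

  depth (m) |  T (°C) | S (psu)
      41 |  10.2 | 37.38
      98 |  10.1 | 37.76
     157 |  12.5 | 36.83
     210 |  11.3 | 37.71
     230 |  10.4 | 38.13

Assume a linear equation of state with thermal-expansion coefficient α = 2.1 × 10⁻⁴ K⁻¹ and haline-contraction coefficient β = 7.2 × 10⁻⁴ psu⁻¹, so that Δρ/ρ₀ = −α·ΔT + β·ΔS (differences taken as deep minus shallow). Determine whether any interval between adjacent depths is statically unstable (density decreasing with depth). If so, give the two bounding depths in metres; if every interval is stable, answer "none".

98–157 m

Evaluate Δρ/ρ₀ = −αΔT + βΔS across each adjacent pair:
  41–98 m: −αΔT+βΔS = −(2.1 × 10⁻⁴)(-0.1)+(7.2 × 10⁻⁴)(+0.38) = 2.9 × 10⁻⁴ → stable
  98–157 m: −αΔT+βΔS = −(2.1 × 10⁻⁴)(+2.4)+(7.2 × 10⁻⁴)(-0.93) = -1.2 × 10⁻³ → UNSTABLE
  157–210 m: −αΔT+βΔS = −(2.1 × 10⁻⁴)(-1.2)+(7.2 × 10⁻⁴)(+0.88) = 8.9 × 10⁻⁴ → stable
  210–230 m: −αΔT+βΔS = −(2.1 × 10⁻⁴)(-0.9)+(7.2 × 10⁻⁴)(+0.42) = 4.9 × 10⁻⁴ → stable
The 98–157 m interval has Δρ < 0: lighter water underlies denser water.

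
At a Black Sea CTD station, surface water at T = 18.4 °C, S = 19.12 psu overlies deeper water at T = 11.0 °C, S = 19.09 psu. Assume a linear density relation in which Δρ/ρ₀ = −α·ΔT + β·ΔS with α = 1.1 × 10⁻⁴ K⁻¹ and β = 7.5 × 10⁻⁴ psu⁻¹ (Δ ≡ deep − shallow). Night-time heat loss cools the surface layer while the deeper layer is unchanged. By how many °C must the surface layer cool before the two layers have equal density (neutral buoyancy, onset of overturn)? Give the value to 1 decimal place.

Neutral buoyancy requires Δρ = 0, i.e. −α(T_deep − T_surf′) + β(S_deep − S_surf) = 0.
T_surf′ = T_deep − (β/α)·ΔS = 11.0 − (7.5 × 10⁻⁴/1.1 × 10⁻⁴)·(-0.03) = 11.205 °C.
Cooling required: 18.4 − (11.205) = 7.195 °C.

7.2 °C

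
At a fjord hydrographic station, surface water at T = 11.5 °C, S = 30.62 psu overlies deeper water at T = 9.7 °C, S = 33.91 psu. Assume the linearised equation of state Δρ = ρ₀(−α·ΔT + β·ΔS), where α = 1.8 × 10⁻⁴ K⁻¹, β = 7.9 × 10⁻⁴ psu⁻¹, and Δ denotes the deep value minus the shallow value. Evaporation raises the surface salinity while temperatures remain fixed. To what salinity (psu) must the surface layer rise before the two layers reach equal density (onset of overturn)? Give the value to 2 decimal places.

Neutral buoyancy requires −α(T_deep − T_surf) + β(S_deep − S_surf′) = 0.
S_surf′ = S_deep − (α/β)·ΔT = 33.91 − (1.8 × 10⁻⁴/7.9 × 10⁻⁴)·(-1.8) = 34.3201 psu.
Increase required: 34.3201 − 30.62 = 3.7001 psu.

34.32 psu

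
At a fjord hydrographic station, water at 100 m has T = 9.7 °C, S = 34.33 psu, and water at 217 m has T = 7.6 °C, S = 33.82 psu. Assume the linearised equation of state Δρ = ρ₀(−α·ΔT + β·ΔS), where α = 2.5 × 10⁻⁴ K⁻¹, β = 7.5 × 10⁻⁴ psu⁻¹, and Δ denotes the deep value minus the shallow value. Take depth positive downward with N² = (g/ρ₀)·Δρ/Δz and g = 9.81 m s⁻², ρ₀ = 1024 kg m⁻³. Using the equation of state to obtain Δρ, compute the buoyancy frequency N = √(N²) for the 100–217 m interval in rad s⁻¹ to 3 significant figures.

ΔT = -2.1 K, ΔS = -0.51 psu (deep − shallow).
Δρ/ρ₀ = −αΔT + βΔS = 5.25 × 10⁻⁴ − 3.825 × 10⁻⁴ = 1.425 × 10⁻⁴, so Δρ ≈ 0.1459 kg m⁻³.
N² = (g/ρ₀)·Δρ/Δz = g·(Δρ/ρ₀)/Δz = 9.81 × 1.425 × 10⁻⁴ / 117 = 1.1948 × 10⁻⁵ s⁻².
N = √(1.1948 × 10⁻⁵) = 3.4566 × 10⁻³ rad s⁻¹ ≈ 3.46 × 10⁻³ rad s⁻¹.

3.46 × 10⁻³ rad s⁻¹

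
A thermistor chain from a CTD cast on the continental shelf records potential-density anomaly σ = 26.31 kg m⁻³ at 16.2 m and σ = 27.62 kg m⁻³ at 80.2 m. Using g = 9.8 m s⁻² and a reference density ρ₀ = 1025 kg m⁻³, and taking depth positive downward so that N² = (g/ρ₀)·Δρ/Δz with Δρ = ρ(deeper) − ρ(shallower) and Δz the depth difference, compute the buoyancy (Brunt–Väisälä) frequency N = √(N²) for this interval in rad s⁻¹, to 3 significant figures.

Δρ = 1027.62 − 1026.31 = 1.31 kg m⁻³ over Δz = 80.2 − 16.2 = 64 m.
N² = (9.8/1025) × (1.31/64) = 1.9570 × 10⁻⁴ s⁻².
N = √(1.9570 × 10⁻⁴) = 0.013989 rad s⁻¹ ≈ 0.0140 rad s⁻¹.

0.0140 rad s⁻¹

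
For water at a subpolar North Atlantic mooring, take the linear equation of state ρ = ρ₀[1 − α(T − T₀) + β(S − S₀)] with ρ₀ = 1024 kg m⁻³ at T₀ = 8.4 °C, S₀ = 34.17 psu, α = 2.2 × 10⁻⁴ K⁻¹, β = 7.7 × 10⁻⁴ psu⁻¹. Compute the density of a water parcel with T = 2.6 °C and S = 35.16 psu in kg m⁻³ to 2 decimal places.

T − T₀ = -5.8 K, S − S₀ = +0.99 psu.
Bracket = 1 − α·(-5.8) + β·(+0.99) = 1 + (2.0383 × 10⁻³) = 1.0020383.
ρ = 1024 × 1.0020383 = 1026.09 kg m⁻³.

1026.09 kg m⁻³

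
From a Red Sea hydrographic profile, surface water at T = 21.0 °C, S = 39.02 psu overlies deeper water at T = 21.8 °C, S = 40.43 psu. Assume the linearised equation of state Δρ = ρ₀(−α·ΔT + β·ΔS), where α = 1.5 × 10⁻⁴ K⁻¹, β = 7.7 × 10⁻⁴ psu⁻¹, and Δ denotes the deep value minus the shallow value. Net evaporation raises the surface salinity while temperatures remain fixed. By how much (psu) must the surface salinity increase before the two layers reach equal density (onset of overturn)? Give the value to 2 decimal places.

1.25 psu

Neutral buoyancy requires −α(T_deep − T_surf) + β(S_deep − S_surf′) = 0.
S_surf′ = S_deep − (α/β)·ΔT = 40.43 − (1.5 × 10⁻⁴/7.7 × 10⁻⁴)·(+0.8) = 40.2742 psu.
Increase required: 40.2742 − 39.02 = 1.2542 psu.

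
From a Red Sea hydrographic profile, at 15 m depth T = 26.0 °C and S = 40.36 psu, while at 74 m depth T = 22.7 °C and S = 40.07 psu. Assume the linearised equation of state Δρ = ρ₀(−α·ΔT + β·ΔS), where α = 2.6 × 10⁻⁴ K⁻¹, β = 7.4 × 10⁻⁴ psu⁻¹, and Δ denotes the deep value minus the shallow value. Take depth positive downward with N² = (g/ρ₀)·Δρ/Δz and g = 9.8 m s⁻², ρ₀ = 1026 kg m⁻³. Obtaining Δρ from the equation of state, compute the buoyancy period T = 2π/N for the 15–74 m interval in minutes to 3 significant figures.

ΔT = -3.3 K, ΔS = -0.29 psu (deep − shallow).
Δρ/ρ₀ = −αΔT + βΔS = 8.58 × 10⁻⁴ − 2.146 × 10⁻⁴ = 6.434 × 10⁻⁴, so Δρ ≈ 0.6601 kg m⁻³.
N² = (g/ρ₀)·Δρ/Δz = g·(Δρ/ρ₀)/Δz = 9.8 × 6.434 × 10⁻⁴ / 59 = 1.0687 × 10⁻⁴ s⁻².
N = √(1.0687 × 10⁻⁴) = 0.010338 rad s⁻¹ → T = 2π/N = 607.78 s = 10.130 min ≈ 10.1 min.

10.1 min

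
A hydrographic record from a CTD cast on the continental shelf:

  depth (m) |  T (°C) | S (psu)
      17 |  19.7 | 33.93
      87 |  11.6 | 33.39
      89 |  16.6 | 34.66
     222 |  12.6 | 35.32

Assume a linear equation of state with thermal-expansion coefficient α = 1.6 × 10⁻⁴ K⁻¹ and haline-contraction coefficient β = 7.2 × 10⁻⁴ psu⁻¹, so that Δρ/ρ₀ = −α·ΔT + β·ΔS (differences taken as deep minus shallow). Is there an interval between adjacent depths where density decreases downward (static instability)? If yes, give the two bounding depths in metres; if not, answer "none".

none

Evaluate Δρ/ρ₀ = −αΔT + βΔS across each adjacent pair:
  17–87 m: −αΔT+βΔS = −(1.6 × 10⁻⁴)(-8.1)+(7.2 × 10⁻⁴)(-0.54) = 9.1 × 10⁻⁴ → stable
  87–89 m: −αΔT+βΔS = −(1.6 × 10⁻⁴)(+5.0)+(7.2 × 10⁻⁴)(+1.27) = 1.1 × 10⁻⁴ → stable
  89–222 m: −αΔT+βΔS = −(1.6 × 10⁻⁴)(-4.0)+(7.2 × 10⁻⁴)(+0.66) = 1.1 × 10⁻³ → stable
Every interval has Δρ > 0: the column is stably stratified throughout.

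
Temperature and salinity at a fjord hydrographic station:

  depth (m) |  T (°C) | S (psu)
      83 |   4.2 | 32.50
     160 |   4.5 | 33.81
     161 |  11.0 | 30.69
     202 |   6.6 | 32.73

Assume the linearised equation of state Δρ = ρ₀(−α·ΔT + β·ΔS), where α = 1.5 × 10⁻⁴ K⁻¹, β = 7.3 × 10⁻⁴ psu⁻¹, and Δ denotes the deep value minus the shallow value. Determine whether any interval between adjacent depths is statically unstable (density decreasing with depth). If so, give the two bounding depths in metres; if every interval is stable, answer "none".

Evaluate Δρ/ρ₀ = −αΔT + βΔS across each adjacent pair:
  83–160 m: −αΔT+βΔS = −(1.5 × 10⁻⁴)(+0.3)+(7.3 × 10⁻⁴)(+1.31) = 9.1 × 10⁻⁴ → stable
  160–161 m: −αΔT+βΔS = −(1.5 × 10⁻⁴)(+6.5)+(7.3 × 10⁻⁴)(-3.12) = -3.3 × 10⁻³ → UNSTABLE
  161–202 m: −αΔT+βΔS = −(1.5 × 10⁻⁴)(-4.4)+(7.3 × 10⁻⁴)(+2.04) = 2.1 × 10⁻³ → stable
The 160–161 m interval has Δρ < 0: lighter water underlies denser water.

160–161 m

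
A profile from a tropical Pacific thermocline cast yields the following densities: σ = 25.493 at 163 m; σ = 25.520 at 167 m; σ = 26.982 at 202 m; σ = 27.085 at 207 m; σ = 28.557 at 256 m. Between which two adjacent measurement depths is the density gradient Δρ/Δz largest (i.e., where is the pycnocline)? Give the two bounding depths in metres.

167–202 m

Compute the density gradient over each adjacent pair:
  163–167 m: Δρ/Δz = 0.027/4 = 6.7 × 10⁻³ kg m⁻⁴
  167–202 m: Δρ/Δz = 1.462/35 = 0.042 kg m⁻⁴
  202–207 m: Δρ/Δz = 0.103/5 = 0.021 kg m⁻⁴
  207–256 m: Δρ/Δz = 1.472/49 = 0.030 kg m⁻⁴
The largest gradient is in the 167–202 m interval — the pycnocline.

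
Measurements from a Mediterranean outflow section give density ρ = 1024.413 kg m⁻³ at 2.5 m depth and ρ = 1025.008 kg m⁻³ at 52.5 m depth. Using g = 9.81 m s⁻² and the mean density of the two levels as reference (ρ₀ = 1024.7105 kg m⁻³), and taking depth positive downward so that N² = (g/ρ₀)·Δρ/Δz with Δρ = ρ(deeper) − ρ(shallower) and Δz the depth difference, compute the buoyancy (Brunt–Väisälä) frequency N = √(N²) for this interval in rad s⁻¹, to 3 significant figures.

0.0107 rad s⁻¹

Δρ = 1025.008 − 1024.413 = 0.595 kg m⁻³ over Δz = 52.5 − 2.5 = 50 m.
N² = (9.81/1024.7105) × (0.595/50) = 1.1392 × 10⁻⁴ s⁻².
N = √(1.1392 × 10⁻⁴) = 0.010673 rad s⁻¹ ≈ 0.0107 rad s⁻¹.
A positive N² confirms static stability across the interval.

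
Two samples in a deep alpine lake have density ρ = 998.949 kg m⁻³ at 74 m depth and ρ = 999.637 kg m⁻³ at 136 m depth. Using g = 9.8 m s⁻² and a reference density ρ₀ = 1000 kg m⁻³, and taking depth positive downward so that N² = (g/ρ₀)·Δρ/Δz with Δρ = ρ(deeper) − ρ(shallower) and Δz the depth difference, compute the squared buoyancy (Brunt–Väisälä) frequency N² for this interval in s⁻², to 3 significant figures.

Δρ = 999.637 − 998.949 = 0.688 kg m⁻³ over Δz = 136 − 74 = 62 m.
N² = (9.8/1000) × (0.688/62) = 1.0875 × 10⁻⁴ s⁻² ≈ 1.09 × 10⁻⁴ s⁻².
Since Δρ > 0 the layer is stably stratified.

1.09 × 10⁻⁴ s⁻²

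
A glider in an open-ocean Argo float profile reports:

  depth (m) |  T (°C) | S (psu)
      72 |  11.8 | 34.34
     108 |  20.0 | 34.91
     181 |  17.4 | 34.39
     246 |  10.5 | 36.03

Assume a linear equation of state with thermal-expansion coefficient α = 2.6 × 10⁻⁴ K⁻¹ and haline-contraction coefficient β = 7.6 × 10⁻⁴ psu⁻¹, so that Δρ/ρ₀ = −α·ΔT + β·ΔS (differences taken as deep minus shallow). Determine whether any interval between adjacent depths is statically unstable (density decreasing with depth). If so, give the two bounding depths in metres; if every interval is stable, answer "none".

Evaluate Δρ/ρ₀ = −αΔT + βΔS across each adjacent pair:
  72–108 m: −αΔT+βΔS = −(2.6 × 10⁻⁴)(+8.2)+(7.6 × 10⁻⁴)(+0.57) = -1.7 × 10⁻³ → UNSTABLE
  108–181 m: −αΔT+βΔS = −(2.6 × 10⁻⁴)(-2.6)+(7.6 × 10⁻⁴)(-0.52) = 2.8 × 10⁻⁴ → stable
  181–246 m: −αΔT+βΔS = −(2.6 × 10⁻⁴)(-6.9)+(7.6 × 10⁻⁴)(+1.64) = 3.0 × 10⁻³ → stable
The 72–108 m interval has Δρ < 0: lighter water underlies denser water.

72–108 m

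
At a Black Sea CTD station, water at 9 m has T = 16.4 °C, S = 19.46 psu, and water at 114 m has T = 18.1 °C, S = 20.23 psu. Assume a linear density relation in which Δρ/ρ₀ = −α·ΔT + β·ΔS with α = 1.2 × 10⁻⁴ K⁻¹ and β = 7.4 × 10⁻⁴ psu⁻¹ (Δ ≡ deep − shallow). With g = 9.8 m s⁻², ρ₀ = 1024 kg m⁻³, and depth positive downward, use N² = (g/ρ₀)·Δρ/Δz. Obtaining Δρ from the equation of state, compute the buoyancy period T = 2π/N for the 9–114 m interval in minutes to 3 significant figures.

17.9 min

ΔT = +1.7 K, ΔS = +0.77 psu (deep − shallow).
Δρ/ρ₀ = −αΔT + βΔS = -2.04 × 10⁻⁴ + 5.698 × 10⁻⁴ = 3.658 × 10⁻⁴, so Δρ ≈ 0.3746 kg m⁻³.
N² = (g/ρ₀)·Δρ/Δz = g·(Δρ/ρ₀)/Δz = 9.8 × 3.658 × 10⁻⁴ / 105 = 3.4141 × 10⁻⁵ s⁻².
N = √(3.4141 × 10⁻⁵) = 5.8430 × 10⁻³ rad s⁻¹ → T = 2π/N = 1.0753 × 10³ s = 17.922 min ≈ 17.9 min.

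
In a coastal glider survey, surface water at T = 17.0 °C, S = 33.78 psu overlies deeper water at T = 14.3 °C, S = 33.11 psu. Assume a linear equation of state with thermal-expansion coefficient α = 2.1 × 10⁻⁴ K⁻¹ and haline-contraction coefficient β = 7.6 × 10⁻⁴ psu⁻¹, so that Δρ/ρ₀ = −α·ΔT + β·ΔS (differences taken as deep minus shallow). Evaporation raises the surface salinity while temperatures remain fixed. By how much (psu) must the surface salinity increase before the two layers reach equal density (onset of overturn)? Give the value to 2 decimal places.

Neutral buoyancy requires −α(T_deep − T_surf) + β(S_deep − S_surf′) = 0.
S_surf′ = S_deep − (α/β)·ΔT = 33.11 − (2.1 × 10⁻⁴/7.6 × 10⁻⁴)·(-2.7) = 33.8561 psu.
Increase required: 33.8561 − 33.78 = 0.0761 psu.

0.08 psu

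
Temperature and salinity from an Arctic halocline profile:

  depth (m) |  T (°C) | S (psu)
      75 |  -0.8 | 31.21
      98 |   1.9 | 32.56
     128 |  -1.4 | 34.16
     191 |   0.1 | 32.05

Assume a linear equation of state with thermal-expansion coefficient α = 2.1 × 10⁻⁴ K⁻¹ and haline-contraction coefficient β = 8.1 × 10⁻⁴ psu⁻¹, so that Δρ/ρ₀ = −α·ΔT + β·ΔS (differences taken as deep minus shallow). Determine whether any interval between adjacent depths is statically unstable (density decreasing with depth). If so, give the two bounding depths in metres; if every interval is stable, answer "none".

Evaluate Δρ/ρ₀ = −αΔT + βΔS across each adjacent pair:
  75–98 m: −αΔT+βΔS = −(2.1 × 10⁻⁴)(+2.7)+(8.1 × 10⁻⁴)(+1.35) = 5.3 × 10⁻⁴ → stable
  98–128 m: −αΔT+βΔS = −(2.1 × 10⁻⁴)(-3.3)+(8.1 × 10⁻⁴)(+1.60) = 2.0 × 10⁻³ → stable
  128–191 m: −αΔT+βΔS = −(2.1 × 10⁻⁴)(+1.5)+(8.1 × 10⁻⁴)(-2.11) = -2.0 × 10⁻³ → UNSTABLE
The 128–191 m interval has Δρ < 0: lighter water underlies denser water.

128–191 m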